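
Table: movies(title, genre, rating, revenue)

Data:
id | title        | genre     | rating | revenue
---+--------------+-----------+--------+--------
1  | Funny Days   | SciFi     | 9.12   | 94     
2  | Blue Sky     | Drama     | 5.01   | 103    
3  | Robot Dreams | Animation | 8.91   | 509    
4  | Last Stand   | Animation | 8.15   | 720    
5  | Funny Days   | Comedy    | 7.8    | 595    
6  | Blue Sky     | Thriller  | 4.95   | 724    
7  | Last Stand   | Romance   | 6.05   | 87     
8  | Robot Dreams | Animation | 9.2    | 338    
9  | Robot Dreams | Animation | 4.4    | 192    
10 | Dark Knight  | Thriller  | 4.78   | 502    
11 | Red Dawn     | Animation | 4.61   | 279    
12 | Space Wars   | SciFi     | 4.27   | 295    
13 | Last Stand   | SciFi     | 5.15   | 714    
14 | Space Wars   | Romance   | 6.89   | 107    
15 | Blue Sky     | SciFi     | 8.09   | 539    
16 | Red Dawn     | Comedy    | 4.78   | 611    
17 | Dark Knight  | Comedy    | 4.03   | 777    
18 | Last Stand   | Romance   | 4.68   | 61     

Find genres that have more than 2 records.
SELECT genre, COUNT(*) as cnt
FROM movies
GROUP BY genre
HAVING COUNT(*) > 2

Result:
  Animation: 5
  Comedy: 3
  Romance: 3
  SciFi: 4

Note: HAVING filters groups after aggregation, WHERE filters rows before.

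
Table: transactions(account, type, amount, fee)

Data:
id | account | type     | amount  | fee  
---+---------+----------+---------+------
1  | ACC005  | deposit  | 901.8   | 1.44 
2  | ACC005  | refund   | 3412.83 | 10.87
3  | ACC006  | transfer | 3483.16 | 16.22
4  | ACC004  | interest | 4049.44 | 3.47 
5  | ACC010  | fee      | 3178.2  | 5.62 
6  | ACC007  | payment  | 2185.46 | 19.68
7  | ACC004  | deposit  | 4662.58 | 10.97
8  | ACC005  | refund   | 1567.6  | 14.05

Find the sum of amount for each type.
SELECT type, SUM(amount) as result
FROM transactions
GROUP BY type

Result:
  deposit: 5564.38
  fee: 3178.20
  interest: 4049.44
  payment: 2185.46
  refund: 4980.43
  transfer: 3483.16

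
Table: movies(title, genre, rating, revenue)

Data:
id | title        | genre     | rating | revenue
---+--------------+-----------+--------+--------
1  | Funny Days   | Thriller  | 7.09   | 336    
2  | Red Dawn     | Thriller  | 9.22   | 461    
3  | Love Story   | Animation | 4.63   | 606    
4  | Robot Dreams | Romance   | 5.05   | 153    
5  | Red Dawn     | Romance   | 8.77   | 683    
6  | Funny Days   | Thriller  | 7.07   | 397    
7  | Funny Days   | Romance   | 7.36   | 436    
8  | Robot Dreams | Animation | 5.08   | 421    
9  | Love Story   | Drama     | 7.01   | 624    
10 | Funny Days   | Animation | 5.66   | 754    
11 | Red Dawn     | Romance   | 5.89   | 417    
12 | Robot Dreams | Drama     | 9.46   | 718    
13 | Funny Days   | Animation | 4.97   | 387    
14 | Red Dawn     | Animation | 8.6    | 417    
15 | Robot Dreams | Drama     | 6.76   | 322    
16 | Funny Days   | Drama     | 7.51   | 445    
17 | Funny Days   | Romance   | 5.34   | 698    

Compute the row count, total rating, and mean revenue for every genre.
SELECT genre,
       COUNT(*) as cnt,
       SUM(rating) as total_rating,
       AVG(revenue) as avg_revenue
FROM movies
GROUP BY genre

Result:
  Animation: 5 records, 28.94 total rating, 517.00 avg revenue
  Drama: 4 records, 30.74 total rating, 527.25 avg revenue
  Romance: 5 records, 32.41 total rating, 477.40 avg revenue
  Thriller: 3 records, 23.38 total rating, 398.00 avg revenue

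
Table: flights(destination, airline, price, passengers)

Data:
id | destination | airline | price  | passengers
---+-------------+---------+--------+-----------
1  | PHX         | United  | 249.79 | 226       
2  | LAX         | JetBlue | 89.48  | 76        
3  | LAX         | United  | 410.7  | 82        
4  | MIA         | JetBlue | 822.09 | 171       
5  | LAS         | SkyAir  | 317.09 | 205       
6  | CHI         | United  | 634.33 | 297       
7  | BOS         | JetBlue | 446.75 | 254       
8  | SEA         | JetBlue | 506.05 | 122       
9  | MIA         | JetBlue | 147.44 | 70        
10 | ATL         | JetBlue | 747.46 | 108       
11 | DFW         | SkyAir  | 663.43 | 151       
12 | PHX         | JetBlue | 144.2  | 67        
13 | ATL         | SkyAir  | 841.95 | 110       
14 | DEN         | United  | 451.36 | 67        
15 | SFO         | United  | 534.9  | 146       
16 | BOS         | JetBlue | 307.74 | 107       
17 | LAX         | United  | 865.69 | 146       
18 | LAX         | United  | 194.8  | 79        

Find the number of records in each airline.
SELECT airline, COUNT(*) as count
FROM flights
GROUP BY airline

Result:
  JetBlue: 8
  SkyAir: 3
  United: 7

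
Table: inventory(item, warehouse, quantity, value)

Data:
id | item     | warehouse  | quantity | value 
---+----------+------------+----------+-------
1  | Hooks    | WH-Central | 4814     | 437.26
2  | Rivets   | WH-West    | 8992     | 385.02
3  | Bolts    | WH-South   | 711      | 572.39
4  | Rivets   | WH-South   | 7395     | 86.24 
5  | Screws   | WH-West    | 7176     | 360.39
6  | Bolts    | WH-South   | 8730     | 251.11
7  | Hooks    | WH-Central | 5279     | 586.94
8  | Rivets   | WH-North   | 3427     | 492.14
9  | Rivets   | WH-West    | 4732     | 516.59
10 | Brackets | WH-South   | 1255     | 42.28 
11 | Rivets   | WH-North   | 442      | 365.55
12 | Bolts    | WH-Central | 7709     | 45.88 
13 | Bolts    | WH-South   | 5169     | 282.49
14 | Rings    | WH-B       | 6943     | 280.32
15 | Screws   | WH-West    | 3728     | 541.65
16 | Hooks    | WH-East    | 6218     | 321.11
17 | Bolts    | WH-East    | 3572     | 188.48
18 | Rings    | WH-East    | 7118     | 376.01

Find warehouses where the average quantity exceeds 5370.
SELECT warehouse, AVG(quantity)
FROM inventory
GROUP BY warehouse
HAVING AVG(quantity) > 5370

Result:
  WH-B: avg=6943.00
  WH-Central: avg=5934.00
  WH-East: avg=5636.00
  WH-West: avg=6157.00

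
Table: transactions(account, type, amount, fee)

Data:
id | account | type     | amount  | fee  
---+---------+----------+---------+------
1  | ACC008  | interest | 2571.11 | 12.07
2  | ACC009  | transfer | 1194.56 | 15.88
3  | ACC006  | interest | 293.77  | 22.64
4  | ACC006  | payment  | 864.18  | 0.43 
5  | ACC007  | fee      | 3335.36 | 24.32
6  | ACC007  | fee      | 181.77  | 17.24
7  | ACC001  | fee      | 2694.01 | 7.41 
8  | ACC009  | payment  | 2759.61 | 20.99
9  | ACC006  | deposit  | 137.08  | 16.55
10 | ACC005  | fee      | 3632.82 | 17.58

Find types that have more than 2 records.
SELECT type, COUNT(*) as cnt
FROM transactions
GROUP BY type
HAVING COUNT(*) > 2

Result:
  fee: 4

Note: HAVING filters groups after aggregation, WHERE filters rows before.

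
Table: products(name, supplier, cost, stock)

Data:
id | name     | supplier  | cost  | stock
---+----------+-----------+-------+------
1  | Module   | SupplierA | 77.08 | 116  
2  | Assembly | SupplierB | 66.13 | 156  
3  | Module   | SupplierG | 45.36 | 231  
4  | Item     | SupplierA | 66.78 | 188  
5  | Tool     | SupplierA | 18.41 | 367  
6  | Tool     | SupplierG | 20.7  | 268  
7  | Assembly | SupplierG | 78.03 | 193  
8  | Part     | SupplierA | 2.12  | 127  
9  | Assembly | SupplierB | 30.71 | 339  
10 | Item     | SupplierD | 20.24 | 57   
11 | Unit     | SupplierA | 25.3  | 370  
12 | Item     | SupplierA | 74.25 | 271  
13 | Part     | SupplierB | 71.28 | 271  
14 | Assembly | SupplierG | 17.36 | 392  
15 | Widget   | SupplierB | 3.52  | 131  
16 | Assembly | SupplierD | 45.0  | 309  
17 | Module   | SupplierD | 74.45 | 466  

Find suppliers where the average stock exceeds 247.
SELECT supplier, AVG(stock)
FROM products
GROUP BY supplier
HAVING AVG(stock) > 247

Result:
  SupplierD: avg=277.33
  SupplierG: avg=271.00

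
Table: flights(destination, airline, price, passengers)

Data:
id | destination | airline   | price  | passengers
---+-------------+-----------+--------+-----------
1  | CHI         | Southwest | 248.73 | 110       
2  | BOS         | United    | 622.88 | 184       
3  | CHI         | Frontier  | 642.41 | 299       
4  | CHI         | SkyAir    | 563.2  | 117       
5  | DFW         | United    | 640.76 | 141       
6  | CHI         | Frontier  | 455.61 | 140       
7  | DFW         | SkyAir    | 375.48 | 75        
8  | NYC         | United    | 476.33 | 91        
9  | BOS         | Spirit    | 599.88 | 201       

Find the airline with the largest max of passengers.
SELECT airline, MAX(passengers) as val
FROM flights
GROUP BY airline
ORDER BY val DESC
LIMIT 1

Result: Frontier with max(passengers) = 299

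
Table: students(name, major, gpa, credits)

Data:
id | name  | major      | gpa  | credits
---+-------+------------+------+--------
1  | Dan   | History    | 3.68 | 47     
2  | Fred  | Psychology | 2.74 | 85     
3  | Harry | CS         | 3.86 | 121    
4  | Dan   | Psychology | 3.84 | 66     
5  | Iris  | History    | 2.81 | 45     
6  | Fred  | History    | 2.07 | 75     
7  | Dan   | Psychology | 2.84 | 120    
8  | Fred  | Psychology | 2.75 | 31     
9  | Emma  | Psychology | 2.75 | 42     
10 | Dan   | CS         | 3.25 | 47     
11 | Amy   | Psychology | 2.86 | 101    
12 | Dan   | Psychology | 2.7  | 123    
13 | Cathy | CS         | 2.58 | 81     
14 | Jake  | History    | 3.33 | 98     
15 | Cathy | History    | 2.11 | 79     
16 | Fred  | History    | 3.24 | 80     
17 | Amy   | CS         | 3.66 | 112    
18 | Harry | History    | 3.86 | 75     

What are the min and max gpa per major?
SELECT major, MIN(gpa), MAX(gpa)
FROM students
GROUP BY major

Result:
  CS: min=2.58, max=3.86
  History: min=2.07, max=3.86
  Psychology: min=2.70, max=3.84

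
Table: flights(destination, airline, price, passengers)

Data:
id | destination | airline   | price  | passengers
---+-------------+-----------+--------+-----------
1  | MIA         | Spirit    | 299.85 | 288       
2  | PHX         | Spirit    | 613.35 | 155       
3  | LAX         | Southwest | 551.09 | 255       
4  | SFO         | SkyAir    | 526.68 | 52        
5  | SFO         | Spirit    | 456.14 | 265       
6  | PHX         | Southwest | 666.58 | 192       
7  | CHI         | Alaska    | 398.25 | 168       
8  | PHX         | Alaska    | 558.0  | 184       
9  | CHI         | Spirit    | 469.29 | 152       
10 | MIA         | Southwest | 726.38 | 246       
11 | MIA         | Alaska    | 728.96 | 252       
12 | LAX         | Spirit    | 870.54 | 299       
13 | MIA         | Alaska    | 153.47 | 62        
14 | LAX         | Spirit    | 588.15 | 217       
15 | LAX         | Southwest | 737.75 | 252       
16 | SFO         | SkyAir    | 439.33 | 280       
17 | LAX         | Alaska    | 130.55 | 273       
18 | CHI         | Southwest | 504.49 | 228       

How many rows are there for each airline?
SELECT airline, COUNT(*) as count
FROM flights
GROUP BY airline

Result:
  Alaska: 5
  SkyAir: 2
  Southwest: 5
  Spirit: 6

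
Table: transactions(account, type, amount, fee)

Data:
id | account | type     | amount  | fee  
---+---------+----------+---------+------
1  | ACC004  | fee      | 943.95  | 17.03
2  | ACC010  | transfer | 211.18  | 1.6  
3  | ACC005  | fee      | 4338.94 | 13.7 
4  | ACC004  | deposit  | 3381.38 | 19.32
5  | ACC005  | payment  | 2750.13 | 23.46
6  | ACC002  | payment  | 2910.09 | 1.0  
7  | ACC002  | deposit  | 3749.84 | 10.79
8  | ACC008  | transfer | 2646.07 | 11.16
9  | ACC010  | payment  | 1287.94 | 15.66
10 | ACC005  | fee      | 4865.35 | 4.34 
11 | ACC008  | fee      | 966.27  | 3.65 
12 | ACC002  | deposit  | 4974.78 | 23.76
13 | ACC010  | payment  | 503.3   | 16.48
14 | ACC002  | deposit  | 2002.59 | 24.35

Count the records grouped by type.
SELECT type, COUNT(*) as count
FROM transactions
GROUP BY type

Result:
  deposit: 4
  fee: 4
  payment: 4
  transfer: 2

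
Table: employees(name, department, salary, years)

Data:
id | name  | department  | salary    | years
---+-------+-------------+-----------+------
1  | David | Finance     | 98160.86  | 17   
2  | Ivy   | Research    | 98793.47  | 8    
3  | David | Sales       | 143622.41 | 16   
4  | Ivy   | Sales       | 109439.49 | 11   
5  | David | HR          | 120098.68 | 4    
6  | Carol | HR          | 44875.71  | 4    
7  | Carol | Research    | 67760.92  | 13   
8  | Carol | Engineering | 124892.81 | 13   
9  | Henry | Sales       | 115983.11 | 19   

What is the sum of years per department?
SELECT department, SUM(years) as result
FROM employees
GROUP BY department

Result:
  Engineering: 13
  Finance: 17
  HR: 8
  Research: 21
  Sales: 46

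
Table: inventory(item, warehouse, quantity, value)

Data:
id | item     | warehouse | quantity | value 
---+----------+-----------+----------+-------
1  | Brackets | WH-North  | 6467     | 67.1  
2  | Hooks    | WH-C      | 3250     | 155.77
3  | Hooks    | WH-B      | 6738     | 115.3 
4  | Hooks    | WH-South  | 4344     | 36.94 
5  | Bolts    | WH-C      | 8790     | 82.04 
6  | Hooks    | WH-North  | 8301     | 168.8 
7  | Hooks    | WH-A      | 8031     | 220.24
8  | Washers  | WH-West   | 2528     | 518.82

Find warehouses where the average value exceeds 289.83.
SELECT warehouse, AVG(value)
FROM inventory
GROUP BY warehouse
HAVING AVG(value) > 289.83

Result:
  WH-West: avg=518.82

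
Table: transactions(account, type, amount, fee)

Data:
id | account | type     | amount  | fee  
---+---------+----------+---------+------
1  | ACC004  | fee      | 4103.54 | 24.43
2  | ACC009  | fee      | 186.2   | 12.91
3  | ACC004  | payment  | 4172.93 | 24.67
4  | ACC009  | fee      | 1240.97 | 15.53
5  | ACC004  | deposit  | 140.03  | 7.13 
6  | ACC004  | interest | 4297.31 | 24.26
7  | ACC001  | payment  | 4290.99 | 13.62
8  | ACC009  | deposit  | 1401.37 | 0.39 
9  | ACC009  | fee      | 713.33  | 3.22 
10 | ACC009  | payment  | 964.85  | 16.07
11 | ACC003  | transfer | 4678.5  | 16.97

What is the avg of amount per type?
SELECT type, AVG(amount) as result
FROM transactions
GROUP BY type

Result:
  deposit: 770.70
  fee: 1561.01
  interest: 4297.31
  payment: 3142.92
  transfer: 4678.50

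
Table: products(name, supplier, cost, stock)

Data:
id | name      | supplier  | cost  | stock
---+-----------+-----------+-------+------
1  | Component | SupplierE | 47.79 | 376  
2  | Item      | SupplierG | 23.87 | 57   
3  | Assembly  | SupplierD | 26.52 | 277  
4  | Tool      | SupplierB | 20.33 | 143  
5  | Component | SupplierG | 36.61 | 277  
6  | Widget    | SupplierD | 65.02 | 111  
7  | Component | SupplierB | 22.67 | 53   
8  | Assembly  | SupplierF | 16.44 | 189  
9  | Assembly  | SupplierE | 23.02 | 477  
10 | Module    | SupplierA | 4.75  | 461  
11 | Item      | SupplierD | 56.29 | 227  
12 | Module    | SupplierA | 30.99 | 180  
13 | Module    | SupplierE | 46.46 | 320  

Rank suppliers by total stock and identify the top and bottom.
SELECT supplier, SUM(stock)
FROM products
GROUP BY supplier
ORDER BY SUM(stock)

All groups:
  SupplierF: 189
  SupplierB: 196
  SupplierG: 334
  SupplierD: 615
  SupplierA: 641
  SupplierE: 1173

Highest: SupplierE (1173)
Lowest: SupplierF (189)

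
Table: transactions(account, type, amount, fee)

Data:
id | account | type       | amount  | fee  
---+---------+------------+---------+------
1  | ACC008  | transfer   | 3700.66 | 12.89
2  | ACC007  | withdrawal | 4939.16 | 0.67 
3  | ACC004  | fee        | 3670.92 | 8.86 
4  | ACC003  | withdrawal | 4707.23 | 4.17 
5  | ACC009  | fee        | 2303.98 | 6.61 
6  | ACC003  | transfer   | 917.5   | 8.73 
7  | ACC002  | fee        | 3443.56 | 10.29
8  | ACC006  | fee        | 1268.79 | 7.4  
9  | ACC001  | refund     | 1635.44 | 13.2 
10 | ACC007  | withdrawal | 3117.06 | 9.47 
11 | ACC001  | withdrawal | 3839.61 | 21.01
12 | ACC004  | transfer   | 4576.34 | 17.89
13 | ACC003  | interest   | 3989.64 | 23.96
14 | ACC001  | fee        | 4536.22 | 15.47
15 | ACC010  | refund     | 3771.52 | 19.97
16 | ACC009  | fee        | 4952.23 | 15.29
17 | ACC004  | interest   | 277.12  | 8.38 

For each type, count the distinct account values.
SELECT type, COUNT(DISTINCT account)
FROM transactions
GROUP BY type

Result:
  fee: 5 distinct
  interest: 2 distinct
  refund: 2 distinct
  transfer: 3 distinct
  withdrawal: 3 distinct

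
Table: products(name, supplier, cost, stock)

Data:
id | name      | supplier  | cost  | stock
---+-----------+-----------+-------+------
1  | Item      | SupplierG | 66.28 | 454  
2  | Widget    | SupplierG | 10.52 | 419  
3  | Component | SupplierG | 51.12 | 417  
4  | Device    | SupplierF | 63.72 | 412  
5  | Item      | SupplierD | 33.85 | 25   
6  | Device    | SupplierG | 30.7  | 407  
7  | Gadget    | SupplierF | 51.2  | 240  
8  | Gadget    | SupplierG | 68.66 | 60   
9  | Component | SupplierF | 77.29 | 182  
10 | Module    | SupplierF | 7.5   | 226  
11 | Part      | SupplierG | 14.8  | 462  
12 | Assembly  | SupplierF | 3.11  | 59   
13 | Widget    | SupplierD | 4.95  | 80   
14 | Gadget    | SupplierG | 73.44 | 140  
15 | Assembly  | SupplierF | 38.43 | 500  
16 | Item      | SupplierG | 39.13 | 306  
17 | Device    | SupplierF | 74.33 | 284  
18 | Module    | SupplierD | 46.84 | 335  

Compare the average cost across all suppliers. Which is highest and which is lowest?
SELECT supplier, AVG(cost)
FROM products
GROUP BY supplier
ORDER BY AVG(cost)

All groups:
  SupplierD: 28.55
  SupplierG: 44.33
  SupplierF: 45.08

Highest: SupplierF (45.08)
Lowest: SupplierD (28.55)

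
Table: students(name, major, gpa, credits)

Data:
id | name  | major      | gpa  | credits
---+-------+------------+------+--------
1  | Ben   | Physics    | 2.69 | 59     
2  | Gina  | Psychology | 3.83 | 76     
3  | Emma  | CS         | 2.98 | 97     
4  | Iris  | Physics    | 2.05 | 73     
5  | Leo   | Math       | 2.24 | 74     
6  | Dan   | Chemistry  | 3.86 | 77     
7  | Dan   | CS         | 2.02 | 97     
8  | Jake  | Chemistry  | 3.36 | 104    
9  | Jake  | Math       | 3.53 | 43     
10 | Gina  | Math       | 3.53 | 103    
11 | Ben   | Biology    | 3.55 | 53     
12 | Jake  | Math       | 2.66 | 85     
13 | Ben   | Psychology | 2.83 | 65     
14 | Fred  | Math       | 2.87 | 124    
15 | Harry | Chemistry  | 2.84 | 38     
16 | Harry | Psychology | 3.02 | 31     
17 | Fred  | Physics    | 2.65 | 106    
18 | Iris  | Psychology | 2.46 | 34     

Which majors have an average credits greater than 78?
SELECT major, AVG(credits)
FROM students
GROUP BY major
HAVING AVG(credits) > 78

Result:
  CS: avg=97.00
  Math: avg=85.80
  Physics: avg=79.33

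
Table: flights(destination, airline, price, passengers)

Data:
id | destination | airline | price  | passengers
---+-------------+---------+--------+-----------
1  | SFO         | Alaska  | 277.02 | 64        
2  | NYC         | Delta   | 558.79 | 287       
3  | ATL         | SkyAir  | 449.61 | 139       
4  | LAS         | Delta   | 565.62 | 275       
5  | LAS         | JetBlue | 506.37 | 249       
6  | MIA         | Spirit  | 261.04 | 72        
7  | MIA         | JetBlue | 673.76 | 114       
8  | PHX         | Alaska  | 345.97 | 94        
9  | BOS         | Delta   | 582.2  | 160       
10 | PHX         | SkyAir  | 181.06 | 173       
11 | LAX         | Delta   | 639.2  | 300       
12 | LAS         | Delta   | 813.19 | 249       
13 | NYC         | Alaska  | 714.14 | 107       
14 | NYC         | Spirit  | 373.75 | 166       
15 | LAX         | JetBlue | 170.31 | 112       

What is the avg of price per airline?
SELECT airline, AVG(price) as result
FROM flights
GROUP BY airline

Result:
  Alaska: 445.71
  Delta: 631.80
  JetBlue: 450.15
  SkyAir: 315.34
  Spirit: 317.40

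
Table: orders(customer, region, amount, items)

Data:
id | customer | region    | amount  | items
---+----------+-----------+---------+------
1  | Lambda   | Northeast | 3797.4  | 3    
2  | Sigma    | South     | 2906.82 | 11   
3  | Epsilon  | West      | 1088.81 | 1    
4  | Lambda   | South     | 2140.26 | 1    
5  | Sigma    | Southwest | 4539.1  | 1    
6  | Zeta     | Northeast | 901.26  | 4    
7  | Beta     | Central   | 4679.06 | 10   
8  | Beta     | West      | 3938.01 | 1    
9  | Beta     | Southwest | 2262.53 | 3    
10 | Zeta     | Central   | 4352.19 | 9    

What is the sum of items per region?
SELECT region, SUM(items) as result
FROM orders
GROUP BY region

Result:
  Central: 19
  Northeast: 7
  South: 12
  Southwest: 4
  West: 2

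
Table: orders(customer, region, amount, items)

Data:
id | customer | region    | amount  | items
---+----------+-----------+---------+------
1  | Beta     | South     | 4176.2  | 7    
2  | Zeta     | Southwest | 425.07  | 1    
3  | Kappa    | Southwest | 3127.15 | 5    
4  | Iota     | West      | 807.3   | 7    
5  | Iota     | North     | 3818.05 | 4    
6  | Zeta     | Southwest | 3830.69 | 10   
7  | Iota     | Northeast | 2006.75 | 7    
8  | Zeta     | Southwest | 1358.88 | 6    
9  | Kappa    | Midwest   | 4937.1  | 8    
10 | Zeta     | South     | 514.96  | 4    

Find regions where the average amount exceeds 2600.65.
SELECT region, AVG(amount)
FROM orders
GROUP BY region
HAVING AVG(amount) > 2600.65

Result:
  Midwest: avg=4937.10
  North: avg=3818.05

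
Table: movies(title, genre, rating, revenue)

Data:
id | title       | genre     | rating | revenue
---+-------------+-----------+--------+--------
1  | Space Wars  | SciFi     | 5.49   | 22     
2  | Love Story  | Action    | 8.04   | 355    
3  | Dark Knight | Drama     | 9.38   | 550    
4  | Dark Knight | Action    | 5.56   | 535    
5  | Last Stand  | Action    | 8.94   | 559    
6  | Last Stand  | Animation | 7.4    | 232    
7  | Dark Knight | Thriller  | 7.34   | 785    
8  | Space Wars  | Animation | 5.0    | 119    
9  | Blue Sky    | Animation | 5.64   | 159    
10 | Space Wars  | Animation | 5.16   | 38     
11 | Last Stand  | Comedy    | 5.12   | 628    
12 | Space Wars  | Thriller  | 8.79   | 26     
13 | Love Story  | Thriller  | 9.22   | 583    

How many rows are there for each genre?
SELECT genre, COUNT(*) as count
FROM movies
GROUP BY genre

Result:
  Action: 3
  Animation: 4
  Comedy: 1
  Drama: 1
  SciFi: 1
  Thriller: 3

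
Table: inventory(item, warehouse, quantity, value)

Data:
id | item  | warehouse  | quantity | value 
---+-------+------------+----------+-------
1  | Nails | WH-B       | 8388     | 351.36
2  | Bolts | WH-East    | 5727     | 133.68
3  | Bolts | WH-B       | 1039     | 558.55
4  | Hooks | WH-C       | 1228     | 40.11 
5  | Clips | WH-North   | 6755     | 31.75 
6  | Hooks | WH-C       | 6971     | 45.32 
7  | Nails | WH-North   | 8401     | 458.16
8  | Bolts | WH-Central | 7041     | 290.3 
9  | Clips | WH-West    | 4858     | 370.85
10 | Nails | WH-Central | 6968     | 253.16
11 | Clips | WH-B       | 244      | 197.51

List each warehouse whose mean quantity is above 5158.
SELECT warehouse, AVG(quantity)
FROM inventory
GROUP BY warehouse
HAVING AVG(quantity) > 5158

Result:
  WH-Central: avg=7004.50
  WH-East: avg=5727.00
  WH-North: avg=7578.00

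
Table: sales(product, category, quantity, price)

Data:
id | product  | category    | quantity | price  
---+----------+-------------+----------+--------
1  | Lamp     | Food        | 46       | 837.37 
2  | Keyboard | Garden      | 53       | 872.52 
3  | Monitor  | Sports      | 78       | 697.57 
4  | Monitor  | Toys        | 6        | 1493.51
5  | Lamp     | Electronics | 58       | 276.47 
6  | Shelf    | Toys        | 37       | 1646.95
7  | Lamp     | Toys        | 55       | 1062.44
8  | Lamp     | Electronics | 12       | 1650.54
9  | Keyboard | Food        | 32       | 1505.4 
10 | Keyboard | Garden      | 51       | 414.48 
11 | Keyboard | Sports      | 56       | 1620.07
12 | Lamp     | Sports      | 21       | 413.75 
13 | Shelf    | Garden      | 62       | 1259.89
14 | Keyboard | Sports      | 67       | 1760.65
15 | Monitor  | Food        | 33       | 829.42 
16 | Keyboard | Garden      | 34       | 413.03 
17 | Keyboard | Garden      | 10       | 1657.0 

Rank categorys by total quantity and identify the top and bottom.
SELECT category, SUM(quantity)
FROM sales
GROUP BY category
ORDER BY SUM(quantity)

All groups:
  Electronics: 70
  Toys: 98
  Food: 111
  Garden: 210
  Sports: 222

Highest: Sports (222)
Lowest: Electronics (70)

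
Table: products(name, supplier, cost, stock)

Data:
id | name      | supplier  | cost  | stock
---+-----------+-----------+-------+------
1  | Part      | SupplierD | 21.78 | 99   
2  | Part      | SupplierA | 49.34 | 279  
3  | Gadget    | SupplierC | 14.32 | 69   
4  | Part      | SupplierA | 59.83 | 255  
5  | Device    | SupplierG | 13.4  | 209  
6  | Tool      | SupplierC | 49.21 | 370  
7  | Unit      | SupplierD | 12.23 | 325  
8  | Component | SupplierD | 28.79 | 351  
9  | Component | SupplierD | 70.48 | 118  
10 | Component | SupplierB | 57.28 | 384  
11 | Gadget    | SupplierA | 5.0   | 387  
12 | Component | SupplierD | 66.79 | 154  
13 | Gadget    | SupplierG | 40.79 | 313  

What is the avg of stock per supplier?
SELECT supplier, AVG(stock) as result
FROM products
GROUP BY supplier

Result:
  SupplierA: 307.00
  SupplierB: 384.00
  SupplierC: 219.50
  SupplierD: 209.40
  SupplierG: 261.00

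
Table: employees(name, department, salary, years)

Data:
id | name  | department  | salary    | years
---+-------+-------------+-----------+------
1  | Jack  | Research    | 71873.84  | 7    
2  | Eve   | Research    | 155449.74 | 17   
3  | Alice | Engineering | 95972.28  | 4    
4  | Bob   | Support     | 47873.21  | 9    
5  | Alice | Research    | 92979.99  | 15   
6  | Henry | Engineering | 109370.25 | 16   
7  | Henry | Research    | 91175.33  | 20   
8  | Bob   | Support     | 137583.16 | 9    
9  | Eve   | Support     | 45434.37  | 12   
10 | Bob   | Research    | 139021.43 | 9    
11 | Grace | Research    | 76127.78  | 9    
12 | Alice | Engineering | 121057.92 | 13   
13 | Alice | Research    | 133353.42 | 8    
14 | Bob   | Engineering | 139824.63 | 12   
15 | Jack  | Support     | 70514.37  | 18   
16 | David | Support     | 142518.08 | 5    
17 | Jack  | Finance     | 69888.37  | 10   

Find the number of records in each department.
SELECT department, COUNT(*) as count
FROM employees
GROUP BY department

Result:
  Engineering: 4
  Finance: 1
  Research: 7
  Support: 5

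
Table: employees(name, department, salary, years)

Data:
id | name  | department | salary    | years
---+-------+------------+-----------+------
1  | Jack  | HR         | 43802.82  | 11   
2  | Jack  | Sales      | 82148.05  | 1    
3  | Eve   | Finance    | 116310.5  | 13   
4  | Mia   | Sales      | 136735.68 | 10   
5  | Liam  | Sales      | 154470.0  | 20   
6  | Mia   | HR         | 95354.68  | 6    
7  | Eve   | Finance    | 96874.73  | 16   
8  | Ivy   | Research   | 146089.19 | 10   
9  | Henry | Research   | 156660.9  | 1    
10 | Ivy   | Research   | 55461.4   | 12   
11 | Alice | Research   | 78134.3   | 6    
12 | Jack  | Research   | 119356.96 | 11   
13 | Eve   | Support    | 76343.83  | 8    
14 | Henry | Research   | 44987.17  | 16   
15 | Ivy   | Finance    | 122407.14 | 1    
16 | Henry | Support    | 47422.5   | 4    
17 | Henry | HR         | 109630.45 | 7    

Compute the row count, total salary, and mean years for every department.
SELECT department,
       COUNT(*) as cnt,
       SUM(salary) as total_salary,
       AVG(years) as avg_years
FROM employees
GROUP BY department

Result:
  Finance: 3 records, 335592.37 total salary, 10.00 avg years
  HR: 3 records, 248787.95 total salary, 8.00 avg years
  Research: 6 records, 600689.92 total salary, 9.33 avg years
  Sales: 3 records, 373353.73 total salary, 10.33 avg years
  Support: 2 records, 123766.33 total salary, 6.00 avg years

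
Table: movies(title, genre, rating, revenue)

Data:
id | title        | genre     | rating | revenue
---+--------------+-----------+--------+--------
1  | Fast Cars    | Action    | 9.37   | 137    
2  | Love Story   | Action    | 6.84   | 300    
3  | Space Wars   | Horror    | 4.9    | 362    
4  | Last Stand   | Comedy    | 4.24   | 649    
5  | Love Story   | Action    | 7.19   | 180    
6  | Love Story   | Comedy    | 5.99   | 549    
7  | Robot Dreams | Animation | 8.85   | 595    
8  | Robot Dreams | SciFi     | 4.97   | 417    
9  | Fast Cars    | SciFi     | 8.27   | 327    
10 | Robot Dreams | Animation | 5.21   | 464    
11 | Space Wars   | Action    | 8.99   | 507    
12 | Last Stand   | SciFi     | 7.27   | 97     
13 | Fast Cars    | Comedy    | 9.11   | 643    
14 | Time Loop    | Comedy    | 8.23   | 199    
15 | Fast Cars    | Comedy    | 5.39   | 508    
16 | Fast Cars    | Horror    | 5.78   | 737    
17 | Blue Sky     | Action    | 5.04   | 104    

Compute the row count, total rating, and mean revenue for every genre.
SELECT genre,
       COUNT(*) as cnt,
       SUM(rating) as total_rating,
       AVG(revenue) as avg_revenue
FROM movies
GROUP BY genre

Result:
  Action: 5 records, 37.43 total rating, 245.60 avg revenue
  Animation: 2 records, 14.06 total rating, 529.50 avg revenue
  Comedy: 5 records, 32.96 total rating, 509.60 avg revenue
  Horror: 2 records, 10.68 total rating, 549.50 avg revenue
  SciFi: 3 records, 20.51 total rating, 280.33 avg revenue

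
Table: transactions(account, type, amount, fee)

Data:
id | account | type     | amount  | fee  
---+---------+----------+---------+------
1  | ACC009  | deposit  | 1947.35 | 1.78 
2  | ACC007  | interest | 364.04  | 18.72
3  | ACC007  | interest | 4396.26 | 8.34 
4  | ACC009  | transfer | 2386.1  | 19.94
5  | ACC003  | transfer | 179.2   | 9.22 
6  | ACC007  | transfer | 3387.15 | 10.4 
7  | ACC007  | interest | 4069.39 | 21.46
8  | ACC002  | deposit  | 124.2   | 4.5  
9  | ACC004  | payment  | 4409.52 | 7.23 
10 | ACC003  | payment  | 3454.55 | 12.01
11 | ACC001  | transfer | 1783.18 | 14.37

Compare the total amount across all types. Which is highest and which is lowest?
SELECT type, SUM(amount)
FROM transactions
GROUP BY type
ORDER BY SUM(amount)

All groups:
  deposit: 2071.55
  transfer: 7735.63
  payment: 7864.07
  interest: 8829.69

Highest: interest (8829.69)
Lowest: deposit (2071.55)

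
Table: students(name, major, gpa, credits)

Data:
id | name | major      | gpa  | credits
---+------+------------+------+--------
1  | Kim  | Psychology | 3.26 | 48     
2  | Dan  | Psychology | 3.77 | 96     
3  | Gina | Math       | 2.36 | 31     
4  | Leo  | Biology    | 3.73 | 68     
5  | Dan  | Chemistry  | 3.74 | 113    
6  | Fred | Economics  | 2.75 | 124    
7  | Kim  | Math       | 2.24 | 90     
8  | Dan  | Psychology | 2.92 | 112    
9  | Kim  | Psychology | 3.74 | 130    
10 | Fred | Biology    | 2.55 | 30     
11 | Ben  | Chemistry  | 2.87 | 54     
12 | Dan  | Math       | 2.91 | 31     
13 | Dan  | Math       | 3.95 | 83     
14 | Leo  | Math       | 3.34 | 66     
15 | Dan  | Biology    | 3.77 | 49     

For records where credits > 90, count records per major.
SELECT major, COUNT(*)
FROM students
WHERE credits > 90
GROUP BY major

Note: WHERE filters rows before grouping.

Result:
  Chemistry: 1
  Economics: 1
  Psychology: 3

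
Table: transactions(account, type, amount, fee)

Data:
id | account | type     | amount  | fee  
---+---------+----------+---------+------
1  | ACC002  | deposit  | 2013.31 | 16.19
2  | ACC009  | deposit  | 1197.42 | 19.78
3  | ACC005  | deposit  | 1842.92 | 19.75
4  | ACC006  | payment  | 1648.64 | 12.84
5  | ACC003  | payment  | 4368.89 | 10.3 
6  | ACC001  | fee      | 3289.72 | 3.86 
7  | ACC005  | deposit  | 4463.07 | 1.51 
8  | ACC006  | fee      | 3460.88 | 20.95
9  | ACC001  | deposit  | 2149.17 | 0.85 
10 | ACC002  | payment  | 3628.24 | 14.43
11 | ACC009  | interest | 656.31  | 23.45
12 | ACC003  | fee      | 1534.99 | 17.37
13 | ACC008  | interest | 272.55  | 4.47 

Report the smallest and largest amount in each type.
SELECT type, MIN(amount), MAX(amount)
FROM transactions
GROUP BY type

Result:
  deposit: min=1197.42, max=4463.07
  fee: min=1534.99, max=3460.88
  interest: min=272.55, max=656.31
  payment: min=1648.64, max=4368.89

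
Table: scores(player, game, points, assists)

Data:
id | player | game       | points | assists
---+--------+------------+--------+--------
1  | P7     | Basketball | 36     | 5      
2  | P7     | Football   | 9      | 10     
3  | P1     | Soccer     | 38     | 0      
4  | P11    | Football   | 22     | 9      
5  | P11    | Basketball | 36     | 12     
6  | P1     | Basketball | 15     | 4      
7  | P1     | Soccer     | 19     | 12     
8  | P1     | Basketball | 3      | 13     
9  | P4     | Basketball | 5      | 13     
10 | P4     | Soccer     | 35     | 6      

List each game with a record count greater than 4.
SELECT game, COUNT(*) as cnt
FROM scores
GROUP BY game
HAVING COUNT(*) > 4

Result:
  Basketball: 5

Note: HAVING filters groups after aggregation, WHERE filters rows before.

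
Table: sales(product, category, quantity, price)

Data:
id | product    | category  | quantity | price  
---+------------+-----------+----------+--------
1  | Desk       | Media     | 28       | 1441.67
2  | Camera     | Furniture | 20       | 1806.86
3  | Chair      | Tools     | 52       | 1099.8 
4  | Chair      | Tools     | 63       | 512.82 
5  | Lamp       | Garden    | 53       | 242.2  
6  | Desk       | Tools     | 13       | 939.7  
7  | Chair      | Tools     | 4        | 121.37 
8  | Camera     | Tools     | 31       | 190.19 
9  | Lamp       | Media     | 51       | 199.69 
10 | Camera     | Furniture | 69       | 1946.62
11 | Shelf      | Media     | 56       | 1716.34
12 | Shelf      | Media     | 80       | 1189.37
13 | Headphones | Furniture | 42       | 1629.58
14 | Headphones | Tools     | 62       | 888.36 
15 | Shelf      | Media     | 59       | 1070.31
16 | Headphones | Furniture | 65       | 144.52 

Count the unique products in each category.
SELECT category, COUNT(DISTINCT product)
FROM sales
GROUP BY category

Result:
  Furniture: 2 distinct
  Garden: 1 distinct
  Media: 3 distinct
  Tools: 4 distinct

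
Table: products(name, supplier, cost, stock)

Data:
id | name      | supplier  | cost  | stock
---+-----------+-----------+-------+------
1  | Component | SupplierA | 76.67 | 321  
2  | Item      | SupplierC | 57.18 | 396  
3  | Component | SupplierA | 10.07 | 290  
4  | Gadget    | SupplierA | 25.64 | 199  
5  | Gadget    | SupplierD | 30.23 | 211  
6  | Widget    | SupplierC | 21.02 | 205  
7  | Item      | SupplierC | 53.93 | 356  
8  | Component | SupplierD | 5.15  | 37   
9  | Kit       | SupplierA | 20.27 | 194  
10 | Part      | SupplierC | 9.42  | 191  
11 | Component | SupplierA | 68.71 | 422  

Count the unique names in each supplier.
SELECT supplier, COUNT(DISTINCT name)
FROM products
GROUP BY supplier

Result:
  SupplierA: 3 distinct
  SupplierC: 3 distinct
  SupplierD: 2 distinct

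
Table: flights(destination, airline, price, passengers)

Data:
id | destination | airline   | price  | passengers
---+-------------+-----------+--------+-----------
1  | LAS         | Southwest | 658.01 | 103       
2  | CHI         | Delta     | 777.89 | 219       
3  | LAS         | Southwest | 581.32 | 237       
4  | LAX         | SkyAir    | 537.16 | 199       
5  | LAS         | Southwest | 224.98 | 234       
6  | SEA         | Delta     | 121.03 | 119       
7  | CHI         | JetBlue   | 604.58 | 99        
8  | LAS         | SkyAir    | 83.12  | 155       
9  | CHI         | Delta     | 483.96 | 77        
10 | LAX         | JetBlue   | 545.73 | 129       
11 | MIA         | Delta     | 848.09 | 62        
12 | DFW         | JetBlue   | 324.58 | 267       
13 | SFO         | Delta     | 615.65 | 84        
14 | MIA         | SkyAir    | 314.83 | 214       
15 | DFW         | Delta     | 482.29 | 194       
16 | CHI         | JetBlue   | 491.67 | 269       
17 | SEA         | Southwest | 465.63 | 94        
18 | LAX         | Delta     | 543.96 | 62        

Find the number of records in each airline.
SELECT airline, COUNT(*) as count
FROM flights
GROUP BY airline

Result:
  Delta: 7
  JetBlue: 4
  SkyAir: 3
  Southwest: 4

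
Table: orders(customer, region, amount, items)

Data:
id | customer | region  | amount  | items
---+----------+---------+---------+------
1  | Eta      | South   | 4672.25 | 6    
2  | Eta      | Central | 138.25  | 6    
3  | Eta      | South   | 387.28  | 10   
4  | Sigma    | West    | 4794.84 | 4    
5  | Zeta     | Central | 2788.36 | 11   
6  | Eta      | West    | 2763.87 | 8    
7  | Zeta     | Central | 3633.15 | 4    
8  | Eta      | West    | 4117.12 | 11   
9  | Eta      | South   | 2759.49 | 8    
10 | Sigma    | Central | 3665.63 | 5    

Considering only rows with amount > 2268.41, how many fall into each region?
SELECT region, COUNT(*)
FROM orders
WHERE amount > 2268.41
GROUP BY region

Note: WHERE filters rows before grouping.

Result:
  Central: 3
  South: 2
  West: 3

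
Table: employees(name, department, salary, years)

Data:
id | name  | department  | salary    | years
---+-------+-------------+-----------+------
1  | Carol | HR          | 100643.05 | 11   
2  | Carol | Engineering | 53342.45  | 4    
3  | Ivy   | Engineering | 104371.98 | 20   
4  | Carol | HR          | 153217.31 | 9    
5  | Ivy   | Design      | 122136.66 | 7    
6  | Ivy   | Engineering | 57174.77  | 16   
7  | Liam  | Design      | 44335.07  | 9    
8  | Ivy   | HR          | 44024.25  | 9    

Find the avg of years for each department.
SELECT department, AVG(years) as result
FROM employees
GROUP BY department

Result:
  Design: 8.00
  Engineering: 13.33
  HR: 9.67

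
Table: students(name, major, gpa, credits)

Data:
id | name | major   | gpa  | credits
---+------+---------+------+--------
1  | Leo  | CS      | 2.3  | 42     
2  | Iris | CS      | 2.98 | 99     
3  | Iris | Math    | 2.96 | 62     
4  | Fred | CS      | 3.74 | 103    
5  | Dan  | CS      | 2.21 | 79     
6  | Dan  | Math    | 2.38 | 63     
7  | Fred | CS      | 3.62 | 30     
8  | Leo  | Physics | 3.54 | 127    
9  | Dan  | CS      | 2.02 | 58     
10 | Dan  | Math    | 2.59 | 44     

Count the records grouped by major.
SELECT major, COUNT(*) as count
FROM students
GROUP BY major

Result:
  CS: 6
  Math: 3
  Physics: 1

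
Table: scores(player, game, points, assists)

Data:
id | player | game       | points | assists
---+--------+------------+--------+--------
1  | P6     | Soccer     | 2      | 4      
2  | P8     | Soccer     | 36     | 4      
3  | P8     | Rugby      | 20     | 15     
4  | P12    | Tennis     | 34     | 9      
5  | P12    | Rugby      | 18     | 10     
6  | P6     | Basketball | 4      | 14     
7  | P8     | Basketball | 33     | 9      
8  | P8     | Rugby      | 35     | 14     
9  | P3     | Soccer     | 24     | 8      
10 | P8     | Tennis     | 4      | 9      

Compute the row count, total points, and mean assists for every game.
SELECT game,
       COUNT(*) as cnt,
       SUM(points) as total_points,
       AVG(assists) as avg_assists
FROM scores
GROUP BY game

Result:
  Basketball: 2 records, 37 total points, 11.50 avg assists
  Rugby: 3 records, 73 total points, 13.00 avg assists
  Soccer: 3 records, 62 total points, 5.33 avg assists
  Tennis: 2 records, 38 total points, 9.00 avg assists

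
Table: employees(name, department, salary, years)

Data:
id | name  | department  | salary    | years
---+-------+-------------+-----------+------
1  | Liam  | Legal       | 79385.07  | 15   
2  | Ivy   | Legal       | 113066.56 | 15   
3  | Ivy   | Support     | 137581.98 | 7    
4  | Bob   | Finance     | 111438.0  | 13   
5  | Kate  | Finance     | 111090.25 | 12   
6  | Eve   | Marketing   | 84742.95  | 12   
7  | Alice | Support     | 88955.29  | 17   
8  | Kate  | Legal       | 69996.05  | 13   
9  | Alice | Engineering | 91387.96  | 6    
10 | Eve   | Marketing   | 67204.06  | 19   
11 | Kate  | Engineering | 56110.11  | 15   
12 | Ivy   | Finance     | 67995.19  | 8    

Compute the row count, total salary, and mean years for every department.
SELECT department,
       COUNT(*) as cnt,
       SUM(salary) as total_salary,
       AVG(years) as avg_years
FROM employees
GROUP BY department

Result:
  Engineering: 2 records, 147498.07 total salary, 10.50 avg years
  Finance: 3 records, 290523.44 total salary, 11.00 avg years
  Legal: 3 records, 262447.68 total salary, 14.33 avg years
  Marketing: 2 records, 151947.01 total salary, 15.50 avg years
  Support: 2 records, 226537.27 total salary, 12.00 avg years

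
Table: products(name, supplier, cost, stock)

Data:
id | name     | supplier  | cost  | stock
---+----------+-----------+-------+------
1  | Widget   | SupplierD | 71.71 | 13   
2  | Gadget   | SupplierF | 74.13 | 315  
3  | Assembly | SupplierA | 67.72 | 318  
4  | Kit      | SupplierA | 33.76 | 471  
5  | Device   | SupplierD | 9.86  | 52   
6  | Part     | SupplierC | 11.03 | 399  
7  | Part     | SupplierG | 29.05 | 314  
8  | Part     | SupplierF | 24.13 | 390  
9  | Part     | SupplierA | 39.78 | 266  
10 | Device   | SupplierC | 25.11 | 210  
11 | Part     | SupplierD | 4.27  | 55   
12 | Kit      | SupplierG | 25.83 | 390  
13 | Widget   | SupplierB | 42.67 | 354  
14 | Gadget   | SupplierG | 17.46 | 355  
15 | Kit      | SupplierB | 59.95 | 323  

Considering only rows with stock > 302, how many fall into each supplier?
SELECT supplier, COUNT(*)
FROM products
WHERE stock > 302
GROUP BY supplier

Note: WHERE filters rows before grouping.

Result:
  SupplierA: 2
  SupplierB: 2
  SupplierC: 1
  SupplierF: 2
  SupplierG: 3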